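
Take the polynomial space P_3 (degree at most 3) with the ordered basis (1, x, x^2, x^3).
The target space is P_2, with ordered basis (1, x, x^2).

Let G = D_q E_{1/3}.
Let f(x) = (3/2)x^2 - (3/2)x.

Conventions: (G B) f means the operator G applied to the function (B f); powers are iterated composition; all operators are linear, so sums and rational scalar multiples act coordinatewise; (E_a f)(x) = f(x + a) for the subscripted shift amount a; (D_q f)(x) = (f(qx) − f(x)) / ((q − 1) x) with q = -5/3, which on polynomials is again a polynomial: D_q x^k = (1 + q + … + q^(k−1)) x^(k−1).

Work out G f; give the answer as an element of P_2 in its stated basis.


E_{1/3} f = (3/2)x^2 - (1/2)x - 1/3
D_q E_{1/3} f = -x - 1/2

the image equals g(x) = -x - 1/2


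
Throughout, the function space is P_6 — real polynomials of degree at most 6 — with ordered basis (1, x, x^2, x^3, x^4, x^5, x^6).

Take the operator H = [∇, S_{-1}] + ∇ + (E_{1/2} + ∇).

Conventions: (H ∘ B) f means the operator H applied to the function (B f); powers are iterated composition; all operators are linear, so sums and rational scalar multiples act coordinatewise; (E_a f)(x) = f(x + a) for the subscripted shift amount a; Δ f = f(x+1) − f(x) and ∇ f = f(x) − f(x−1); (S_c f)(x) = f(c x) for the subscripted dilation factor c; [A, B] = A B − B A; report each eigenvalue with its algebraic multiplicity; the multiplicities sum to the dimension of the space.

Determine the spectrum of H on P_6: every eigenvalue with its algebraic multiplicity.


λ = 1 (multiplicity 7)

image of 1: 1
image of x: x + 1/2
image of x^2: x^2 + 9x - 7/4
image of x^3: x^3 + (3/2)x^2 - (21/4)x + 1/8
image of x^4: x^4 + 18x^3 - (21/2)x^2 + (33/2)x - 31/16
image of x^5: x^5 + (5/2)x^4 - (35/2)x^3 + (5/4)x^2 - (155/16)x + 1/32
image of x^6: x^6 + 27x^5 - (105/4)x^4 + (165/2)x^3 - (465/16)x^2 + (387/16)x - 127/64
the matrix is upper triangular; its diagonal is (1, 1, 1, 1, 1, 1, 1)
for a triangular matrix the eigenvalues are the diagonal entries, with algebraic multiplicity their repetition count


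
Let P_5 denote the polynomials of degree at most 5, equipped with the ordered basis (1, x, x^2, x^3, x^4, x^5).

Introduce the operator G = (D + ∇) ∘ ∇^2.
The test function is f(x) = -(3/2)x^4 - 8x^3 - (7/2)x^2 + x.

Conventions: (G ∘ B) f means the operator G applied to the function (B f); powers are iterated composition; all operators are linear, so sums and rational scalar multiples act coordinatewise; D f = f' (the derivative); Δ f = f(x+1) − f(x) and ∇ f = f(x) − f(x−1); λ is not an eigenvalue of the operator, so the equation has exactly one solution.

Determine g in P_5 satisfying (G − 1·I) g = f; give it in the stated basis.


write g with unknown coordinates in the stated basis and equate coefficients in (G − 1·I) g = f
solving from the highest basis element down gives g = (3/2)x^4 + 8x^3 + (7/2)x^2 + 71x + 6
check: G g = 72x + 6
so G g − 1·g = -(3/2)x^4 - 8x^3 - (7/2)x^2 + x = f ✓

g(x) = (3/2)x^4 + 8x^3 + (7/2)x^2 + 71x + 6


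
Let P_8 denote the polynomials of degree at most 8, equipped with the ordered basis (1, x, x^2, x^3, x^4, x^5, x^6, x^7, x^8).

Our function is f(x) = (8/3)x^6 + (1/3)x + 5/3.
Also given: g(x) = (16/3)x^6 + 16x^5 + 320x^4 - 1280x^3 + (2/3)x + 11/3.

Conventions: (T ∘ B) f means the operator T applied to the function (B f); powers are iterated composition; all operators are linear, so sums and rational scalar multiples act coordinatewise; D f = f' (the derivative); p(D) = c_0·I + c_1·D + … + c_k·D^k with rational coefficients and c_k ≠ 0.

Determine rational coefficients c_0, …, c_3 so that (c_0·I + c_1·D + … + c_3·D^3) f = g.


D^0 f = (8/3)x^6 + (1/3)x + 5/3
D^1 f = 16x^5 + 1/3
D^2 f = 80x^4
D^3 f = 320x^3
matching coefficients of g against c_0 f + c_1 Df + … from the top degree down determines the c_i
solution: c_0 = 2, c_1 = 1, c_2 = 4, c_3 = -4

c_0 = 2, c_1 = 1, c_2 = 4, c_3 = -4


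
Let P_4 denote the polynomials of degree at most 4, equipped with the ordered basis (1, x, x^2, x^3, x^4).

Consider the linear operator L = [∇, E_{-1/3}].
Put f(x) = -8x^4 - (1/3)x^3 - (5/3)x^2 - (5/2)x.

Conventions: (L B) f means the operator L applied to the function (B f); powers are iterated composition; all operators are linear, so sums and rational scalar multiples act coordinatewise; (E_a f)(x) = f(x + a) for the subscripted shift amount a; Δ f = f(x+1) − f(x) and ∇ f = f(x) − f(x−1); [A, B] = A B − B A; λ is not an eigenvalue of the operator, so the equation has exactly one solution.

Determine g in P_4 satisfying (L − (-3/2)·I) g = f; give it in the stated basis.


write g with unknown coordinates in the stated basis and equate coefficients in (L − (-3/2)·I) g = f
solving from the highest basis element down gives g = -(16/3)x^4 - (2/9)x^3 - (10/9)x^2 - (5/3)x
check: L g = 0
so L g − (-3/2)·g = -8x^4 - (1/3)x^3 - (5/3)x^2 - (5/2)x = f ✓

the image equals g(x) = -(16/3)x^4 - (2/9)x^3 - (10/9)x^2 - (5/3)x


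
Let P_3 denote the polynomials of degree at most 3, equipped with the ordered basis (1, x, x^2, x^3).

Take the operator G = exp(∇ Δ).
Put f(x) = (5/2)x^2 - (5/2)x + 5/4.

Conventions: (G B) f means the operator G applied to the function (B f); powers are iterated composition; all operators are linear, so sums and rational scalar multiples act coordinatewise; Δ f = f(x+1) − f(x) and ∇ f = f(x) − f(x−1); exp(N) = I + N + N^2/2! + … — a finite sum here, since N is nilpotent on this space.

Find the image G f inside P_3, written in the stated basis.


order-1 term: 5
the series for exp(∇ Δ) f terminates at order 1
exp(∇ Δ) f = (5/2)x^2 - (5/2)x + 25/4

the result is g(x) = (5/2)x^2 - (5/2)x + 25/4


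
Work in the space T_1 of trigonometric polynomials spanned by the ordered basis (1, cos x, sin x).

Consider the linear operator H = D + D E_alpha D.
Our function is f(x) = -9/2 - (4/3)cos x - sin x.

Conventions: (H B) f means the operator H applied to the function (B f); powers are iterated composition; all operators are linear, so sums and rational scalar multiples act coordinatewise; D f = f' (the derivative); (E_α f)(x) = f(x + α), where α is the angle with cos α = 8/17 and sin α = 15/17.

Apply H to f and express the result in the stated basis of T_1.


g(x) = (26/51)cos x + (32/51)sin x

D f = -cos x + (4/3)sin x
D f = -cos x + (4/3)sin x
E_alpha D f = (12/17)cos x + (77/51)sin x
D E_alpha D f = (77/51)cos x - (12/17)sin x
(D + D E_alpha D) f = (26/51)cos x + (32/51)sin x


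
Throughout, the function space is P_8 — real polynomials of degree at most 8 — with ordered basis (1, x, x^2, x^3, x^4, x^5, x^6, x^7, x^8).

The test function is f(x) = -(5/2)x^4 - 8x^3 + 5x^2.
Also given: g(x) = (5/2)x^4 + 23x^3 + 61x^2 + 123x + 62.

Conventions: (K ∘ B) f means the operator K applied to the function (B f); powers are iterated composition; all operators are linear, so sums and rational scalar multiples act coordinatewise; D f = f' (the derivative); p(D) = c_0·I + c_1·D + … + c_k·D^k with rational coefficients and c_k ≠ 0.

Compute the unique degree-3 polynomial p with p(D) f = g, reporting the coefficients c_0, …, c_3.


c_0 = -1, c_1 = -3/2, c_2 = -1, c_3 = -3/2

D^0 f = -(5/2)x^4 - 8x^3 + 5x^2
D^1 f = -10x^3 - 24x^2 + 10x
D^2 f = -30x^2 - 48x + 10
D^3 f = -60x - 48
matching coefficients of g against c_0 f + c_1 Df + … from the top degree down determines the c_i
solution: c_0 = -1, c_1 = -3/2, c_2 = -1, c_3 = -3/2


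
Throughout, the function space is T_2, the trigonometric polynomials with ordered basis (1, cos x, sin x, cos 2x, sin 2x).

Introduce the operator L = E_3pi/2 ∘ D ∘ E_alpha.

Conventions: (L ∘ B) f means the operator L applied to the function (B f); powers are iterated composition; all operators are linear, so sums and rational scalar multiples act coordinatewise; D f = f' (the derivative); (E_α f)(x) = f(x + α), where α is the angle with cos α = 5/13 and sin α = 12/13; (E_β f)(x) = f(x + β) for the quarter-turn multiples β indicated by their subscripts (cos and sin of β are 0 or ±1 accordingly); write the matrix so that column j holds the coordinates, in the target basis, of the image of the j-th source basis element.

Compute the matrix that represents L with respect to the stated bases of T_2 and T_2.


image of 1: 0
image of cos x: (5/13)cos x - (12/13)sin x
image of sin x: (12/13)cos x + (5/13)sin x
image of cos 2x: (240/169)cos 2x - (238/169)sin 2x
image of sin 2x: (238/169)cos 2x + (240/169)sin 2x
each image's coordinates form column j of the matrix

the matrix is [[0, 0, 0, 0, 0]; [0, 5/13, 12/13, 0, 0]; [0, -12/13, 5/13, 0, 0]; [0, 0, 0, 240/169, 238/169]; [0, 0, 0, -238/169, 240/169]] (rows listed top to bottom)


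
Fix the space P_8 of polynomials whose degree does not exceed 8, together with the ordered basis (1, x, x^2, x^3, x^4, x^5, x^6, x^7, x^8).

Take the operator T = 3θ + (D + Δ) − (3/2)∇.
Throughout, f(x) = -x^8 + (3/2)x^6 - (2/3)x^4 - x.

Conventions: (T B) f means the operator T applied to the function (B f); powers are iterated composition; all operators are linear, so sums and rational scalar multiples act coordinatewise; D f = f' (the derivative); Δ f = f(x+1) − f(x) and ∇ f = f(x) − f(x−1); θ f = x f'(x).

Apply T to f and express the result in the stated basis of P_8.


θ f = -8x^8 + 9x^6 - (8/3)x^4 - x
(3θ) f = -24x^8 + 27x^6 - 8x^4 - 3x
D f = -8x^7 + 9x^5 - (8/3)x^3 - 1
Δ f = -8x^7 - 28x^6 - 47x^5 - (95/2)x^4 - (86/3)x^3 - (19/2)x^2 - (5/3)x - 7/6
(D + Δ) f = -16x^7 - 28x^6 - 38x^5 - (95/2)x^4 - (94/3)x^3 - (19/2)x^2 - (5/3)x - 13/6
∇ f = -8x^7 + 28x^6 - 47x^5 + (95/2)x^4 - (86/3)x^3 + (19/2)x^2 - (5/3)x - 5/6
(-(3/2)∇) f = 12x^7 - 42x^6 + (141/2)x^5 - (285/4)x^4 + 43x^3 - (57/4)x^2 + (5/2)x + 5/4
(3θ + (D + Δ) − (3/2)∇) f = -24x^8 - 4x^7 - 43x^6 + (65/2)x^5 - (507/4)x^4 + (35/3)x^3 - (95/4)x^2 - (13/6)x - 11/12

g(x) = -24x^8 - 4x^7 - 43x^6 + (65/2)x^5 - (507/4)x^4 + (35/3)x^3 - (95/4)x^2 - (13/6)x - 11/12


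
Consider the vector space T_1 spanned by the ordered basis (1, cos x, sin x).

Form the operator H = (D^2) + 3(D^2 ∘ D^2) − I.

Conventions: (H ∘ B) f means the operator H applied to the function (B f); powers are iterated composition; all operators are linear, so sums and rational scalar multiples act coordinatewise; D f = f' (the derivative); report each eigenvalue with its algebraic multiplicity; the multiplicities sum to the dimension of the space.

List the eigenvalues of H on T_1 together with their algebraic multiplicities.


λ = -1 (multiplicity 1), λ = 1 (multiplicity 2)

image of 1: -1
image of cos x: cos x
image of sin x: sin x
the matrix is diagonal; its diagonal is (-1, 1, 1)
for a triangular matrix the eigenvalues are the diagonal entries, with algebraic multiplicity their repetition count


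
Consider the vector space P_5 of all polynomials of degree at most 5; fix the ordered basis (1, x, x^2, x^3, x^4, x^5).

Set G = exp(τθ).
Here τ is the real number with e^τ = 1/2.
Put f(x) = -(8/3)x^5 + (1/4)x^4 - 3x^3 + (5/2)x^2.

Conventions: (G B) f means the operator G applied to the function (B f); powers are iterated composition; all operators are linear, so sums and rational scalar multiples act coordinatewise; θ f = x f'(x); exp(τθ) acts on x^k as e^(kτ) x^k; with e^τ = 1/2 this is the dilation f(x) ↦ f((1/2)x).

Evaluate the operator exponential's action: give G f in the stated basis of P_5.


g(x) = -(1/12)x^5 + (1/64)x^4 - (3/8)x^3 + (5/8)x^2

exp(τθ) x^k = e^(kτ) x^k; with e^τ = 1/2 this sends x^k to (1/2)^k x^k
x^2 ↦ 1/4 x^2
x^3 ↦ 1/8 x^3
x^4 ↦ 1/16 x^4
x^5 ↦ 1/32 x^5
applying this coordinatewise to f: exp(τθ) f = -(1/12)x^5 + (1/64)x^4 - (3/8)x^3 + (5/8)x^2


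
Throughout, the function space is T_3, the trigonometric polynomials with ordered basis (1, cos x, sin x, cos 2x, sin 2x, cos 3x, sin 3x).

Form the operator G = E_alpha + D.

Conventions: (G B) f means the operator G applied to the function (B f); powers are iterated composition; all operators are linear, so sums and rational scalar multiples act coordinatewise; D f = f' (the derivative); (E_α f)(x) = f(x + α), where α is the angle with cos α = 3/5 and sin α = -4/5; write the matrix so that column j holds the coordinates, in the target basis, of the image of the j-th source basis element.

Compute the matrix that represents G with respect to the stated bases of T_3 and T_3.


the matrix is [[1, 0, 0, 0, 0, 0, 0]; [0, 3/5, 1/5, 0, 0, 0, 0]; [0, -1/5, 3/5, 0, 0, 0, 0]; [0, 0, 0, -7/25, 26/25, 0, 0]; [0, 0, 0, -26/25, -7/25, 0, 0]; [0, 0, 0, 0, 0, -117/125, 331/125]; [0, 0, 0, 0, 0, -331/125, -117/125]] (rows listed top to bottom)

image of 1: 1
image of cos x: (3/5)cos x - (1/5)sin x
image of sin x: (1/5)cos x + (3/5)sin x
image of cos 2x: -(7/25)cos 2x - (26/25)sin 2x
image of sin 2x: (26/25)cos 2x - (7/25)sin 2x
image of cos 3x: -(117/125)cos 3x - (331/125)sin 3x
image of sin 3x: (331/125)cos 3x - (117/125)sin 3x
each image's coordinates form column j of the matrix


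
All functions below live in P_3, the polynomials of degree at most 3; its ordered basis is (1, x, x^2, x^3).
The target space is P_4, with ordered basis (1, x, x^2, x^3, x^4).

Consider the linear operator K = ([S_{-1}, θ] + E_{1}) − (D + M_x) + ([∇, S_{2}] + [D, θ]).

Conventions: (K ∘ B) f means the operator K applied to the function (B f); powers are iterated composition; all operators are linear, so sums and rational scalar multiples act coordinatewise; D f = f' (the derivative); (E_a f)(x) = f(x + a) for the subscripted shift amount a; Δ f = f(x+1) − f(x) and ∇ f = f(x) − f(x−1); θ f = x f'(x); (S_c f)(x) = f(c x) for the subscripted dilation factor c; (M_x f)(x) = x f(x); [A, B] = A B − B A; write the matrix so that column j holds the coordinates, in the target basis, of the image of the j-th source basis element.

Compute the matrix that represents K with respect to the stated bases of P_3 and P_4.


image of 1: -x + 1
image of x: -x^2 + x + 2
image of x^2: -x^3 + x^2 + 6x - 2
image of x^3: -x^4 + x^3 + 15x^2 - 15x + 8
each image's coordinates form column j of the matrix

the matrix is [[1, 2, -2, 8]; [-1, 1, 6, -15]; [0, -1, 1, 15]; [0, 0, -1, 1]; [0, 0, 0, -1]] (rows listed top to bottom)


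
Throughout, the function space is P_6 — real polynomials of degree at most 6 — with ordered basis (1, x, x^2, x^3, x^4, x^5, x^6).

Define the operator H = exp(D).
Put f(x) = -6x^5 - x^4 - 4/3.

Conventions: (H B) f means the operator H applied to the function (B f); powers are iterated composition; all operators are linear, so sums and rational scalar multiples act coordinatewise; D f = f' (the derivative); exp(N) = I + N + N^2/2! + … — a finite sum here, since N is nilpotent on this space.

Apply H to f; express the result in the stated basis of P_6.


the image equals g(x) = -6x^5 - 31x^4 - 64x^3 - 66x^2 - 34x - 25/3

order-1 term: -30x^4 - 4x^3
order-2 term: -60x^3 - 6x^2
order-3 term: -60x^2 - 4x
order-4 term: -30x - 1
order-5 term: -6
the series for exp(D) f terminates at order 5
exp(D) f = -6x^5 - 31x^4 - 64x^3 - 66x^2 - 34x - 25/3


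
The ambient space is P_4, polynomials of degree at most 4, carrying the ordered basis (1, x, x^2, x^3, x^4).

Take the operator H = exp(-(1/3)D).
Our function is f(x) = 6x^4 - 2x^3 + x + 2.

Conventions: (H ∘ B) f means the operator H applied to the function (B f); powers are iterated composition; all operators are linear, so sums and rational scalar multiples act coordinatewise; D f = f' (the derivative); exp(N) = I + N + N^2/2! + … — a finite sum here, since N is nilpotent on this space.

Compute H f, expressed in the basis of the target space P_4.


order-1 term: -8x^3 + 2x^2 - 1/3
order-2 term: 4x^2 - (2/3)x
order-3 term: -(8/9)x + 2/27
order-4 term: 2/27
the series for exp(-(1/3)D) f terminates at order 4
exp(-(1/3)D) f = 6x^4 - 10x^3 + 6x^2 - (5/9)x + 49/27

the image equals g(x) = 6x^4 - 10x^3 + 6x^2 - (5/9)x + 49/27


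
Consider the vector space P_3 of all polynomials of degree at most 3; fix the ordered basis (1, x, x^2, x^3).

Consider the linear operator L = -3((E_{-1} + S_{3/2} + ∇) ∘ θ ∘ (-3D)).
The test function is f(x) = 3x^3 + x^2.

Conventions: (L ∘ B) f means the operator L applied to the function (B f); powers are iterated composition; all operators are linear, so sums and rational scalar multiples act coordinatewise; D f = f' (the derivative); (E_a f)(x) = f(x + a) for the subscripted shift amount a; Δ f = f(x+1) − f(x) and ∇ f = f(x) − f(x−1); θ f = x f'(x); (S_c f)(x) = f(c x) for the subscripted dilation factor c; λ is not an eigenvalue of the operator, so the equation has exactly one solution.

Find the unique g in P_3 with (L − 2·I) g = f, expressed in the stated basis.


g(x) = -(3/2)x^3 - (1057/8)x^2 - (47565/16)x

write g with unknown coordinates in the stated basis and equate coefficients in (L − 2·I) g = f
solving from the highest basis element down gives g = -(3/2)x^3 - (1057/8)x^2 - (47565/16)x
check: L g = -(1053/4)x^2 - (47565/8)x
so L g − 2·g = 3x^3 + x^2 = f ✓


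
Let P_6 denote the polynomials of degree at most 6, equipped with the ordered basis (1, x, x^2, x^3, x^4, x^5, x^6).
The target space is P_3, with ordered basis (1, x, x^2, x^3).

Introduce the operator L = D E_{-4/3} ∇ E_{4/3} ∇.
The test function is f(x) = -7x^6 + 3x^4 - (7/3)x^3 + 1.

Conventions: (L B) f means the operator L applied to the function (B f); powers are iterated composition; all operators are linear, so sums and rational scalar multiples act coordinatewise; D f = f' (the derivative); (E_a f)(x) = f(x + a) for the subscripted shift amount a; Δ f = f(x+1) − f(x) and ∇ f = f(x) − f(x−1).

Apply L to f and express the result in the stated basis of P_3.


the result is g(x) = -840x^3 + 2520x^2 - 2868x + 1174

∇ f = -42x^5 + 105x^4 - 128x^3 + 80x^2 - 23x + 5/3
E_{4/3} ∇ f = -42x^5 - 175x^4 - (944/3)x^3 - (2768/9)x^2 - (4333/27)x - 2861/81
∇ (E_{4/3} ∇) f = -210x^4 - 280x^3 - 314x^2 - (1450/9)x - 934/27
E_{-4/3} ∇ (E_{4/3} ∇) f = -210x^4 + 840x^3 - 1434x^2 + 1174x - 378
D E_{-4/3} ∇ (E_{4/3} ∇) f = -840x^3 + 2520x^2 - 2868x + 1174


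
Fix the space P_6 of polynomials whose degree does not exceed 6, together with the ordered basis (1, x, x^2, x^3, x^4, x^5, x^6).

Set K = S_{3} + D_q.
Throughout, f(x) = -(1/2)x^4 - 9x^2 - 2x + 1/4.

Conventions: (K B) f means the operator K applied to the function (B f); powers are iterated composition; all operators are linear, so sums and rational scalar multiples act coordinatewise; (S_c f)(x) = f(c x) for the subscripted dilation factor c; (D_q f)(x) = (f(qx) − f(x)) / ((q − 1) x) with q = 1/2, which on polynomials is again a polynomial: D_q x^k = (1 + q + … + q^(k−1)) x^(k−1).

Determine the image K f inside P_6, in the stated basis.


the result is g(x) = -(81/2)x^4 - (15/16)x^3 - 81x^2 - (39/2)x - 7/4

S_{3} f = -(81/2)x^4 - 81x^2 - 6x + 1/4
D_q f = -(15/16)x^3 - (27/2)x - 2
(S_{3} + D_q) f = -(81/2)x^4 - (15/16)x^3 - 81x^2 - (39/2)x - 7/4


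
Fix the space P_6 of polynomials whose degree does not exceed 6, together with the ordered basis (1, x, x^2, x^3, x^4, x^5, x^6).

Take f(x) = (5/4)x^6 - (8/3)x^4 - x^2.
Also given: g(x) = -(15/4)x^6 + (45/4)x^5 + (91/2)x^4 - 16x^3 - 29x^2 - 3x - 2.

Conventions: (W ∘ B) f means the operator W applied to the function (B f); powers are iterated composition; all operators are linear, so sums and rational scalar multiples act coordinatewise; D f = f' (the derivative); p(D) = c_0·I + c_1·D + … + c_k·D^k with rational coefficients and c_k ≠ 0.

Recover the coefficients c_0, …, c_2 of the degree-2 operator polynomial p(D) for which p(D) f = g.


p(D) = -3·I + (3/2)·D + D^2, i.e. c_0 = -3, c_1 = 3/2, c_2 = 1

D^0 f = (5/4)x^6 - (8/3)x^4 - x^2
D^1 f = (15/2)x^5 - (32/3)x^3 - 2x
D^2 f = (75/2)x^4 - 32x^2 - 2
matching coefficients of g against c_0 f + c_1 Df + … from the top degree down determines the c_i
solution: c_0 = -3, c_1 = 3/2, c_2 = 1


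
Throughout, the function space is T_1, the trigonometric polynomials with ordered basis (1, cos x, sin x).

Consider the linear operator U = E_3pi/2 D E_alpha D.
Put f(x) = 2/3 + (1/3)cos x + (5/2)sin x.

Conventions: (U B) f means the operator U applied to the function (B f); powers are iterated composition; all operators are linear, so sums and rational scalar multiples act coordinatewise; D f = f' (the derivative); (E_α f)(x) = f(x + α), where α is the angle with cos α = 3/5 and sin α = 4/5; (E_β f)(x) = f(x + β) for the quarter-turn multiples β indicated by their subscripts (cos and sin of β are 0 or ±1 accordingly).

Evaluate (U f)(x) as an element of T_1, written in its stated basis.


D f = (5/2)cos x - (1/3)sin x
E_alpha D f = (37/30)cos x - (11/5)sin x
D E_alpha D f = -(11/5)cos x - (37/30)sin x
E_3pi/2 (D E_alpha D) f = (37/30)cos x - (11/5)sin x

the result is g(x) = (37/30)cos x - (11/5)sin x


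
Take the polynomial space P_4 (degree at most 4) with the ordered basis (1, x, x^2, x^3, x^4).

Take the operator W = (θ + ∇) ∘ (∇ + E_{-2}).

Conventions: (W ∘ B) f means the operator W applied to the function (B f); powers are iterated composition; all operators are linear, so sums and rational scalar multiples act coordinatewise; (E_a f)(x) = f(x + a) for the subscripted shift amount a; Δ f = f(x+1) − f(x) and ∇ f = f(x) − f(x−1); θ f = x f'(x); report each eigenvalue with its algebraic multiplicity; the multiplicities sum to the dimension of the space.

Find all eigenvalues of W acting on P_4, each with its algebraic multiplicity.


image of 1: 0
image of x: x + 1
image of x^2: 2x^2 - 3
image of x^3: 3x^3 - 3x^2 + 13
image of x^4: 4x^4 - 8x^3 + 18x^2 + 24x - 51
the matrix is upper triangular; its diagonal is (0, 1, 2, 3, 4)
for a triangular matrix the eigenvalues are the diagonal entries, with algebraic multiplicity their repetition count

λ = 0 (multiplicity 1), λ = 1 (multiplicity 1), λ = 2 (multiplicity 1), λ = 3 (multiplicity 1), λ = 4 (multiplicity 1)


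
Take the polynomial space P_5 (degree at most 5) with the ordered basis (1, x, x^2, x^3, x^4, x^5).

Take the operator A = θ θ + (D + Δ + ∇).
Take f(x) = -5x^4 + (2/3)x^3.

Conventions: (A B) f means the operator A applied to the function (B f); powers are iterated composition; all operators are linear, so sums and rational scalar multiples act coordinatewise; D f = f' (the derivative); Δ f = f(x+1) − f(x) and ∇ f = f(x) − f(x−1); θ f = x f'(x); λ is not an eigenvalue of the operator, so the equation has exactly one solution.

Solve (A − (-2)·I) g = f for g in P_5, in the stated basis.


write g with unknown coordinates in the stated basis and equate coefficients in (A − (-2)·I) g = f
solving from the highest basis element down gives g = -(5/18)x^4 + (4/11)x^3 - (6/11)x^2 + (544/297)x - 28/9
check: A g = -(40/9)x^4 - (2/33)x^3 + (12/11)x^2 - (1088/297)x + 56/9
so A g − (-2)·g = -5x^4 + (2/3)x^3 = f ✓

the image equals g(x) = -(5/18)x^4 + (4/11)x^3 - (6/11)x^2 + (544/297)x - 28/9


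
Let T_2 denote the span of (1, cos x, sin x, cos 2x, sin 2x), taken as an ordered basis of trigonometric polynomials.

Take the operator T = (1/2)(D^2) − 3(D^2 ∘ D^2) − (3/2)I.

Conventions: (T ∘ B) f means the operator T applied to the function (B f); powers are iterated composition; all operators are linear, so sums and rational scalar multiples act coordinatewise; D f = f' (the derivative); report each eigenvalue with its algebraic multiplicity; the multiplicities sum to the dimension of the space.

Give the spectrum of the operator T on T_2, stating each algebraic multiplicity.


λ = -103/2 (multiplicity 2), λ = -5 (multiplicity 2), λ = -3/2 (multiplicity 1)

image of 1: -3/2
image of cos x: -5cos x
image of sin x: -5sin x
image of cos 2x: -(103/2)cos 2x
image of sin 2x: -(103/2)sin 2x
the matrix is diagonal; its diagonal is (-3/2, -5, -5, -103/2, -103/2)
for a triangular matrix the eigenvalues are the diagonal entries, with algebraic multiplicity their repetition count


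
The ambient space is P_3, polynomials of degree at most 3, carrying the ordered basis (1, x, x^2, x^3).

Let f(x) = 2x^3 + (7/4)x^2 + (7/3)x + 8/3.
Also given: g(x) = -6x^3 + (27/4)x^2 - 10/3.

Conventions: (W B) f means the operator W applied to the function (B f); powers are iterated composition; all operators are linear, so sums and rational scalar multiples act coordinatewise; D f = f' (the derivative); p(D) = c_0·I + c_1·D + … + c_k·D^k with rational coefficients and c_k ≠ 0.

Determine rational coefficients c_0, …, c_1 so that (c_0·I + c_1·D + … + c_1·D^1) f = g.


D^0 f = 2x^3 + (7/4)x^2 + (7/3)x + 8/3
D^1 f = 6x^2 + (7/2)x + 7/3
matching coefficients of g against c_0 f + c_1 Df + … from the top degree down determines the c_i
solution: c_0 = -3, c_1 = 2

p(D) = -3·I + 2·D, i.e. c_0 = -3, c_1 = 2


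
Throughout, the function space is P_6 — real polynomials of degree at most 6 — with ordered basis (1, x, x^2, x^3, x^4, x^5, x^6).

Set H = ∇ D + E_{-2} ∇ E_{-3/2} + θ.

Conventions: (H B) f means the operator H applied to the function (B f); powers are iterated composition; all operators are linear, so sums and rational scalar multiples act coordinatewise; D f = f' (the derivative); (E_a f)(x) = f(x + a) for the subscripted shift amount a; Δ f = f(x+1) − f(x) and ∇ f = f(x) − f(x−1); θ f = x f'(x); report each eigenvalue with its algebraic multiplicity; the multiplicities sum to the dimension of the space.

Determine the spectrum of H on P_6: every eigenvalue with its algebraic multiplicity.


λ = 0 (multiplicity 1), λ = 1 (multiplicity 1), λ = 2 (multiplicity 1), λ = 3 (multiplicity 1), λ = 4 (multiplicity 1), λ = 5 (multiplicity 1), λ = 6 (multiplicity 1)

image of 1: 0
image of x: x + 1
image of x^2: 2x^2 + 2x - 6
image of x^3: 3x^3 + 3x^2 - 18x + 181/4
image of x^4: 4x^4 + 4x^3 - 36x^2 + 181x - 256
image of x^5: 5x^5 + 5x^4 - 60x^3 + (905/2)x^2 - 1280x + 21041/16
image of x^6: 6x^6 + 6x^5 - 90x^4 + 905x^3 - 3840x^2 + (63123/8)x - 12919/2
the matrix is upper triangular; its diagonal is (0, 1, 2, 3, 4, 5, 6)
for a triangular matrix the eigenvalues are the diagonal entries, with algebraic multiplicity their repetition count


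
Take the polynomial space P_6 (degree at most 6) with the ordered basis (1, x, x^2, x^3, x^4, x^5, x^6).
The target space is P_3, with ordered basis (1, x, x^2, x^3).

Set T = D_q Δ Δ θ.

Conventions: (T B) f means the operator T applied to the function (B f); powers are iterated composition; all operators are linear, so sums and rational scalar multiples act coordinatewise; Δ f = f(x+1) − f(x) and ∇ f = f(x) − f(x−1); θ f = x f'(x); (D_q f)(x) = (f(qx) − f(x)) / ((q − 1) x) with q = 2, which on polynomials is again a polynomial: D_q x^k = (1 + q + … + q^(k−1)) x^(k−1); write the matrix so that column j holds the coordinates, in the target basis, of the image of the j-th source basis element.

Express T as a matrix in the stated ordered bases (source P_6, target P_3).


the matrix is [[0, 0, 0, 18, 96, 350, 1080]; [0, 0, 0, 0, 144, 900, 3780]; [0, 0, 0, 0, 0, 700, 5040]; [0, 0, 0, 0, 0, 0, 2700]] (rows listed top to bottom)

image of 1: 0
image of x: 0
image of x^2: 0
image of x^3: 18
image of x^4: 144x + 96
image of x^5: 700x^2 + 900x + 350
image of x^6: 2700x^3 + 5040x^2 + 3780x + 1080
each image's coordinates form column j of the matrix


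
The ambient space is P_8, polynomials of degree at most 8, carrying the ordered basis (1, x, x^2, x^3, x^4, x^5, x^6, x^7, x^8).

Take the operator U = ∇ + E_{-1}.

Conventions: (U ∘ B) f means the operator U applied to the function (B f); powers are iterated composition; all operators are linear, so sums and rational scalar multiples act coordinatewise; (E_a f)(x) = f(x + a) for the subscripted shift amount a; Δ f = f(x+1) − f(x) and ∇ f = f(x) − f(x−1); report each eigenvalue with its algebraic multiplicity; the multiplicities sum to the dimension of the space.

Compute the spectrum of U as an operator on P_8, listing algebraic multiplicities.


λ = 1 (multiplicity 9)

image of 1: 1
image of x: x
image of x^2: x^2
image of x^3: x^3
image of x^4: x^4
image of x^5: x^5
image of x^6: x^6
image of x^7: x^7
image of x^8: x^8
the matrix is upper triangular; its diagonal is (1, 1, 1, 1, 1, 1, 1, 1, 1)
for a triangular matrix the eigenvalues are the diagonal entries, with algebraic multiplicity their repetition count


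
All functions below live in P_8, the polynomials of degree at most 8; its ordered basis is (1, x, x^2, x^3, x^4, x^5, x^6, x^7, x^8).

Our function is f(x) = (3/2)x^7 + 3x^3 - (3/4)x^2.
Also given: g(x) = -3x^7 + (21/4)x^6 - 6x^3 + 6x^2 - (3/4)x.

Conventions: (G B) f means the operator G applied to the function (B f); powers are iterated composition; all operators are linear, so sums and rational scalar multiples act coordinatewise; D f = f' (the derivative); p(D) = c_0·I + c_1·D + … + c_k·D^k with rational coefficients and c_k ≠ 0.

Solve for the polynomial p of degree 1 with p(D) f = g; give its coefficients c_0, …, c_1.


c_0 = -2, c_1 = 1/2

D^0 f = (3/2)x^7 + 3x^3 - (3/4)x^2
D^1 f = (21/2)x^6 + 9x^2 - (3/2)x
matching coefficients of g against c_0 f + c_1 Df + … from the top degree down determines the c_i
solution: c_0 = -2, c_1 = 1/2


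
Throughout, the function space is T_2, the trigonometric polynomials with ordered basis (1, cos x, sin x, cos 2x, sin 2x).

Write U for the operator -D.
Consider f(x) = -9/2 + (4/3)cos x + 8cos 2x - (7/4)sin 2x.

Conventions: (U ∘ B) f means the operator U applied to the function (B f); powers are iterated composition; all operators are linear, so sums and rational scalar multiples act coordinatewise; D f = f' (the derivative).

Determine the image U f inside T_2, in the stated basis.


the image equals g(x) = (4/3)sin x + (7/2)cos 2x + 16sin 2x

D f = -(4/3)sin x - (7/2)cos 2x - 16sin 2x
(-D) f = (4/3)sin x + (7/2)cos 2x + 16sin 2x


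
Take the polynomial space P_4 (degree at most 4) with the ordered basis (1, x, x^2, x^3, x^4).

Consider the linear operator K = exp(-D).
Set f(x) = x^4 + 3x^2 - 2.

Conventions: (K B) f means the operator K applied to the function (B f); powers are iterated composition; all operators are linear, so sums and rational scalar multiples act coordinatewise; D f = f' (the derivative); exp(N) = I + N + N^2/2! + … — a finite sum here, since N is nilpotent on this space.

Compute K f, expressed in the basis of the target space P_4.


order-1 term: -4x^3 - 6x
order-2 term: 6x^2 + 3
order-3 term: -4x
order-4 term: 1
the series for exp(-D) f terminates at order 4
exp(-D) f = x^4 - 4x^3 + 9x^2 - 10x + 2

g(x) = x^4 - 4x^3 + 9x^2 - 10x + 2


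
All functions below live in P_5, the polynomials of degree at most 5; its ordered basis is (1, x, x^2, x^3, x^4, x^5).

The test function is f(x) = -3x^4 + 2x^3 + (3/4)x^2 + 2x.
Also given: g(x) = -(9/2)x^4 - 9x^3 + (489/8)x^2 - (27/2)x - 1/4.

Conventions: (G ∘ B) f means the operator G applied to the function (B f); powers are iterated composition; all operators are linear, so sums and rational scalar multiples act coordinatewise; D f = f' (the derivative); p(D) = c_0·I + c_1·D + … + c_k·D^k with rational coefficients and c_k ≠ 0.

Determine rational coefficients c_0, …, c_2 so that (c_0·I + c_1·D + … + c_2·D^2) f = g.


D^0 f = -3x^4 + 2x^3 + (3/4)x^2 + 2x
D^1 f = -12x^3 + 6x^2 + (3/2)x + 2
D^2 f = -36x^2 + 12x + 3/2
matching coefficients of g against c_0 f + c_1 Df + … from the top degree down determines the c_i
solution: c_0 = 3/2, c_1 = 1, c_2 = -3/2

c_0 = 3/2, c_1 = 1, c_2 = -3/2


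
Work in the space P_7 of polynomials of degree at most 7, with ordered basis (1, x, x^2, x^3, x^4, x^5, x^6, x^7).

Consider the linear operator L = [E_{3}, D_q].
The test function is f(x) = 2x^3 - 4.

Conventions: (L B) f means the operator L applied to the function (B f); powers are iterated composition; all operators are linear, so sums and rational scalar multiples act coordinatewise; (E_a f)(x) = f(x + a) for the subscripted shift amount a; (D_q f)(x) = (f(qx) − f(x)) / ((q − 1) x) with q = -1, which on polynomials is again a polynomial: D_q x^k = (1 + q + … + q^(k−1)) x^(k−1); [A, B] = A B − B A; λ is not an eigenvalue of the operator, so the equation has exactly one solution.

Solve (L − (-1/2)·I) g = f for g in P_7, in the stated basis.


write g with unknown coordinates in the stated basis and equate coefficients in (L − (-1/2)·I) g = f
solving from the highest basis element down gives g = 4x^3 - 48x + 136
check: L g = 24x - 72
so L g − (-1/2)·g = 2x^3 - 4 = f ✓

the result is g(x) = 4x^3 - 48x + 136


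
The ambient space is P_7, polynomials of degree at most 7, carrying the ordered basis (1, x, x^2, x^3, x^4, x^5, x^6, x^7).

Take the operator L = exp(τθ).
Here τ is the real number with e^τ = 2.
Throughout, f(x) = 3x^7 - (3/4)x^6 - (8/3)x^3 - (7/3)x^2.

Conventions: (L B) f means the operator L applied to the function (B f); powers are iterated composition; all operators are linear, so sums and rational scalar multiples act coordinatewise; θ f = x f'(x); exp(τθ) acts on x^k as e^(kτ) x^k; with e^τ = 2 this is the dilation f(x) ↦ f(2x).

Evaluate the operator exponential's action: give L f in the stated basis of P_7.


exp(τθ) x^k = e^(kτ) x^k; with e^τ = 2 this sends x^k to 2^k x^k
x^2 ↦ 4 x^2
x^3 ↦ 8 x^3
x^6 ↦ 64 x^6
x^7 ↦ 128 x^7
applying this coordinatewise to f: exp(τθ) f = 384x^7 - 48x^6 - (64/3)x^3 - (28/3)x^2

the result is g(x) = 384x^7 - 48x^6 - (64/3)x^3 - (28/3)x^2


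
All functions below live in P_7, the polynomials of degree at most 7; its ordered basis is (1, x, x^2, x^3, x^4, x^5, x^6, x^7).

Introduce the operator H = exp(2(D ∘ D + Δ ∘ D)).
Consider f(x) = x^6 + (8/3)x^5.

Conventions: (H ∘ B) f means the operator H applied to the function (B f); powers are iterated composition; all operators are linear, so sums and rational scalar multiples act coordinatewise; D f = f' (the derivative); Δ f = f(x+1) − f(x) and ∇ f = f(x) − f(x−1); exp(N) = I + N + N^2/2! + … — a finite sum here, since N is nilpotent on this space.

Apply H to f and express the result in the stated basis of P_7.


the image equals g(x) = x^6 + (8/3)x^5 + 120x^4 + (1000/3)x^3 + 3160x^2 + (16820/3)x + 30956/3

order-1 term: 120x^4 + (1000/3)x^3 + 280x^2 + (500/3)x + 116/3
order-2 term: 2880x^2 + 5440x + 2600
order-3 term: 7680
the series for exp(2(D ∘ D + Δ ∘ D)) f terminates at order 3
exp(2(D ∘ D + Δ ∘ D)) f = x^6 + (8/3)x^5 + 120x^4 + (1000/3)x^3 + 3160x^2 + (16820/3)x + 30956/3


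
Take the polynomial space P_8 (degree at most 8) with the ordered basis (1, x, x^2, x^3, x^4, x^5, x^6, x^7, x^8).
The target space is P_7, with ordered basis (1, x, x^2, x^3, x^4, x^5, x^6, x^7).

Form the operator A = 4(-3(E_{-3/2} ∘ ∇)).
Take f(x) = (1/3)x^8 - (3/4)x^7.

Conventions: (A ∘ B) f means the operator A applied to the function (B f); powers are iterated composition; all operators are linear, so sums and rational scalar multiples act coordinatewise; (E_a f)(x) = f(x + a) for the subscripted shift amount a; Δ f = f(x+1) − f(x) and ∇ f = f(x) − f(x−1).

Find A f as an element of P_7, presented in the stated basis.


∇ f = (8/3)x^7 - (175/12)x^6 + (413/12)x^5 - (595/12)x^4 + (539/12)x^3 - (301/12)x^2 + (95/12)x - 13/12
E_{-3/2} ∇ f = (8/3)x^7 - (511/12)x^6 + (875/3)x^5 - (53515/48)x^4 + (7721/3)x^3 - (689437/192)x^2 + (134591/48)x - 725785/768
(-3(E_{-3/2} ∘ ∇)) f = -8x^7 + (511/4)x^6 - 875x^5 + (53515/16)x^4 - 7721x^3 + (689437/64)x^2 - (134591/16)x + 725785/256
(4(-3(E_{-3/2} ∘ ∇))) f = -32x^7 + 511x^6 - 3500x^5 + (53515/4)x^4 - 30884x^3 + (689437/16)x^2 - (134591/4)x + 725785/64

g(x) = -32x^7 + 511x^6 - 3500x^5 + (53515/4)x^4 - 30884x^3 + (689437/16)x^2 - (134591/4)x + 725785/64


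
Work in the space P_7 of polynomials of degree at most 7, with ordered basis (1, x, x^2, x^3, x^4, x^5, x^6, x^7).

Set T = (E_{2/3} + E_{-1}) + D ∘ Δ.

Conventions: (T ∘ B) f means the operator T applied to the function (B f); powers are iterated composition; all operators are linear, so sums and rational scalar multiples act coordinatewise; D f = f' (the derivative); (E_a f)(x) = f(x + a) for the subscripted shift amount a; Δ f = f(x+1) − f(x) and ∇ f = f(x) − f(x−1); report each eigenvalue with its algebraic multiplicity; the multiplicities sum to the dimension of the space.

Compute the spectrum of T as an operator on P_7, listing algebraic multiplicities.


λ = 2 (multiplicity 8)

image of 1: 2
image of x: 2x - 1/3
image of x^2: 2x^2 - (2/3)x + 31/9
image of x^3: 2x^3 - x^2 + (31/3)x + 62/27
image of x^4: 2x^4 - (4/3)x^3 + (62/3)x^2 + (248/27)x + 421/81
image of x^5: 2x^5 - (5/3)x^4 + (310/9)x^3 + (620/27)x^2 + (2105/81)x + 1004/243
image of x^6: 2x^6 - 2x^5 + (155/3)x^4 + (1240/27)x^3 + (2105/27)x^2 + (2008/81)x + 5167/729
image of x^7: 2x^7 - (7/3)x^6 + (217/3)x^5 + (2170/27)x^4 + (14735/81)x^3 + (7028/81)x^2 + (36169/729)x + 13250/2187
the matrix is upper triangular; its diagonal is (2, 2, 2, 2, 2, 2, 2, 2)
for a triangular matrix the eigenvalues are the diagonal entries, with algebraic multiplicity their repetition count


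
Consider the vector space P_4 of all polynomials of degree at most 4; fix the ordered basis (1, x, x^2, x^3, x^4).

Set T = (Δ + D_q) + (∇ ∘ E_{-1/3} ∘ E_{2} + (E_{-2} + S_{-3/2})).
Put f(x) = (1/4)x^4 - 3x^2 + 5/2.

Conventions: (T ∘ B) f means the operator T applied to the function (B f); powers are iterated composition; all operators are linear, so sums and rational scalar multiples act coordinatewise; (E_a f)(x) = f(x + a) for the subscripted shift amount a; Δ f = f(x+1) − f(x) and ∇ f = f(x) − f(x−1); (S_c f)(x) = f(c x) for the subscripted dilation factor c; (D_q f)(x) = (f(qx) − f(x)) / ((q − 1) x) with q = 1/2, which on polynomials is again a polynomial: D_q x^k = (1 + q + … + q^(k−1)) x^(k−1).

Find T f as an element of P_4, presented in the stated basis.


the image equals g(x) = (97/64)x^4 + (15/32)x^3 + (5/4)x^2 - (43/6)x - 587/54

Δ f = x^3 + (3/2)x^2 - 5x - 11/4
D_q f = (15/32)x^3 - (9/2)x
(Δ + D_q) f = (47/32)x^3 + (3/2)x^2 - (19/2)x - 11/4
E_{2} f = (1/4)x^4 + 2x^3 + 3x^2 - 4x - 11/2
E_{-1/3} E_{2} f = (1/4)x^4 + (5/3)x^3 + (7/6)x^2 - (145/27)x - 1265/324
∇ E_{-1/3} E_{2} f = x^3 + (7/2)x^2 - (5/3)x - 553/108
E_{-2} f = (1/4)x^4 - 2x^3 + 3x^2 + 4x - 11/2
S_{-3/2} f = (81/64)x^4 - (27/4)x^2 + 5/2
(E_{-2} + S_{-3/2}) f = (97/64)x^4 - 2x^3 - (15/4)x^2 + 4x - 3
(∇ ∘ E_{-1/3} ∘ E_{2} + (E_{-2} + S_{-3/2})) f = (97/64)x^4 - x^3 - (1/4)x^2 + (7/3)x - 877/108
((Δ + D_q) + (∇ ∘ E_{-1/3} ∘ E_{2} + (E_{-2} + S_{-3/2}))) f = (97/64)x^4 + (15/32)x^3 + (5/4)x^2 - (43/6)x - 587/54


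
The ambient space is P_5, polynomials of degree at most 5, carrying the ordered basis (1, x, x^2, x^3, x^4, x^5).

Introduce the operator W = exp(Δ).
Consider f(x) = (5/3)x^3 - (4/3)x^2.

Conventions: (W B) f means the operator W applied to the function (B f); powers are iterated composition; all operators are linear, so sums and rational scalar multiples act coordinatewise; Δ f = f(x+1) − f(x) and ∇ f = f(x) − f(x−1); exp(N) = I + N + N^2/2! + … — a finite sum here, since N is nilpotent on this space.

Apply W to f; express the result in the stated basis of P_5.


g(x) = (5/3)x^3 + (11/3)x^2 + (22/3)x + 17/3

order-1 term: 5x^2 + (7/3)x + 1/3
order-2 term: 5x + 11/3
order-3 term: 5/3
the series for exp(Δ) f terminates at order 3
exp(Δ) f = (5/3)x^3 + (11/3)x^2 + (22/3)x + 17/3


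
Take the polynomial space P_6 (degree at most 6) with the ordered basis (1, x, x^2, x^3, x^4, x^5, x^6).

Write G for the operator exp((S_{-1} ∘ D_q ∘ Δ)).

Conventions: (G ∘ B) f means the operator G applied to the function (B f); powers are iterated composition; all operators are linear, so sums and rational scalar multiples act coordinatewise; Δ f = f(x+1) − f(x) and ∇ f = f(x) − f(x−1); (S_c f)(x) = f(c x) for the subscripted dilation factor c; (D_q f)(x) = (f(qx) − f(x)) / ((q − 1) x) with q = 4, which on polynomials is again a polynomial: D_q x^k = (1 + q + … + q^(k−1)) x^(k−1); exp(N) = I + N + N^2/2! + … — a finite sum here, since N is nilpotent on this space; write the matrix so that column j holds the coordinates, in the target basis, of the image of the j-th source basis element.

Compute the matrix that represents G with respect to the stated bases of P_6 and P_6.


image of 1: 1
image of x: x
image of x^2: x^2 + 2
image of x^3: x^3 - 15x + 3
image of x^4: x^4 + 84x^2 - 30x + 88
image of x^5: x^5 - 425x^3 + 210x^2 + (6275/2)x - 845/2
image of x^6: x^6 + 2046x^4 - 1275x^3 + 86352x^2 - (42405/2)x + 119787/2
each image's coordinates form column j of the matrix

the matrix is [[1, 0, 2, 3, 88, -845/2, 119787/2]; [0, 1, 0, -15, -30, 6275/2, -42405/2]; [0, 0, 1, 0, 84, 210, 86352]; [0, 0, 0, 1, 0, -425, -1275]; [0, 0, 0, 0, 1, 0, 2046]; [0, 0, 0, 0, 0, 1, 0]; [0, 0, 0, 0, 0, 0, 1]] (rows listed top to bottom)
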